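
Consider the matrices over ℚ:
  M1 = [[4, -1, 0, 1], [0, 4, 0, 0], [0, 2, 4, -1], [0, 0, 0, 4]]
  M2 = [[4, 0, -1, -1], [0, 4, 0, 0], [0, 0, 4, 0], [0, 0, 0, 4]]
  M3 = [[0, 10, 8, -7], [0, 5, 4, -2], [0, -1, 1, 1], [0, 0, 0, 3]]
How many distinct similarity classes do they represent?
Characteristic polynomials: χ_{M1} = (x - 4)^4, χ_{M2} = (x - 4)^4, χ_{M3} = x(x - 3)^3.

{M1}: invariant factors (x - 4)^2, (x - 4)^2.

{M2}: invariant factors x - 4, x - 4, (x - 4)^2.

{M3}: invariant factors x - 3, x(x - 3)^2.

Matrices are similar if and only if their invariant-factor lists agree; the partition into similarity classes is {M1}, {M2}, {M3}.

3 classes: {M1}, {M2}, {M3}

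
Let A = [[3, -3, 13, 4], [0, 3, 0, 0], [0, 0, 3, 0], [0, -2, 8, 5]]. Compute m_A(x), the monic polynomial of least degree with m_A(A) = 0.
m_A(x) = (x - 5)(x - 3)^2

The characteristic polynomial factors as (x - 5)(x - 3)^3. The minimal polynomial is ∏(x - λ)^{k_λ} where k_λ is the size of the largest Jordan block at λ.

For λ = 3: rank(A - 3I) = 2, and the largest Jordan block has size 2 (the smallest k with rank((A - 3I)^k) = rank((A - 3I)^(k+1))).
For λ = 5: rank(A - 5I) = 3, and the largest Jordan block has size 1 (the smallest k with rank((A - 5I)^k) = rank((A - 5I)^(k+1))).

So m_A(x) = (x - 5)(x - 3)^2.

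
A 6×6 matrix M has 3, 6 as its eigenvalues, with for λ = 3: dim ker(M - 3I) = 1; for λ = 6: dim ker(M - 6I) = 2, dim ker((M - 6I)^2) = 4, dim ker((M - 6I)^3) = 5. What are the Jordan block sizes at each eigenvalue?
Jordan blocks: (3, 1), (6, 3), (6, 2)

λ = 3: successive nullity increments [1] count blocks of size ≥ k; block sizes are [1].
λ = 6: successive nullity increments [2, 2, 1] count blocks of size ≥ k; block sizes are [3, 2].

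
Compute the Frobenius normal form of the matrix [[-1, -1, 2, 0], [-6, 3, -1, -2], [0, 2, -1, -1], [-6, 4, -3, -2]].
R = [[0, 0, 0, 1], [1, 0, 0, -5], [0, 1, 0, 6], [0, 0, 1, -1]]

The invariant factors of A (the non-unit diagonal entries of the Smith normal form of xI - A over ℚ[x]) are (x - 1)^2(x^2 + 3x - 1), each dividing the next. The characteristic polynomial is their product, (x - 1)^2(x^2 + 3x - 1).

The rational canonical form is the block-diagonal matrix of companion matrices C(f_i):
R = [[0, 0, 0, 1], [1, 0, 0, -5], [0, 1, 0, 6], [0, 0, 1, -1]].

Note the characteristic polynomial does not split into linear factors over ℚ, so A has no Jordan form over ℚ; the rational canonical form exists over any field.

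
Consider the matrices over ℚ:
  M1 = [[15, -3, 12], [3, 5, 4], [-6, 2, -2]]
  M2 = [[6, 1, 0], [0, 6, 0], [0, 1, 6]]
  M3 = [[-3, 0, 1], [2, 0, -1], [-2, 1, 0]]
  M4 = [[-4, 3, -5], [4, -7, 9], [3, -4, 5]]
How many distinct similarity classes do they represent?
3 classes: {M1, M2}, {M3}, {M4}

Characteristic polynomials: χ_{M1} = (x - 6)^3, χ_{M2} = (x - 6)^3, χ_{M3} = (x + 1)^3, χ_{M4} = (x + 2)^3.

{M1, M2}: invariant factors x - 6, (x - 6)^2.

{M3}: invariant factors (x + 1)^3.

{M4}: invariant factors (x + 2)^3.

Matrices are similar if and only if their invariant-factor lists agree; the partition into similarity classes is {M1, M2}, {M3}, {M4}.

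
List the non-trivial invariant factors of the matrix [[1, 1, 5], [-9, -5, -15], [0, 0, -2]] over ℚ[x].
The Jordan structure of A has elementary divisors (x + 2)^2, (x + 2). Arranging the block sizes at each eigenvalue in decreasing order and taking row products gives the invariant factors.

Invariant factors (smallest first, each dividing the next): x + 2, (x + 2)^2.

Check: the last factor (x + 2)^2 is the minimal polynomial, and the product (x + 2)^3 is the characteristic polynomial.

x + 2, (x + 2)^2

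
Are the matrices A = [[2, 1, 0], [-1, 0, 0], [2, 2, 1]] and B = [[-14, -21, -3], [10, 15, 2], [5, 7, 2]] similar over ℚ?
Two matrices over a field are similar if and only if they have the same invariant factors.

Both A and B have characteristic polynomial (x - 1)^3 and minimal polynomial (x - 1)^2. Computing further, both have invariant factors x - 1, (x - 1)^2. Hence A and B are similar.

Yes.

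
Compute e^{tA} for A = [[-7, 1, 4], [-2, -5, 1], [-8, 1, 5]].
e^{tA} = [[(2*t - e^{5*t} + 2)*e^{-4*t}, t*e^{-4*t}, (-t + e^{5*t} - 1)*e^{-4*t}], [-2*t*e^{-4*t}, (1 - t)*e^{-4*t}, t*e^{-4*t}], [2*(t - e^{5*t} + 1)*e^{-4*t}, t*e^{-4*t}, (-t + 2*e^{5*t} - 1)*e^{-4*t}]]

A has Jordan form J = [[-4, 1, 0], [0, -4, 0], [0, 0, 1]] with A = PJP^{-1}, so e^{tA} = P e^{tJ} P^{-1}.

For a Jordan block J_k(λ), e^{tJ_k(λ)} = e^{λt} · (I + tN + t^2 N^2/2! + ... + t^{k-1} N^{k-1}/(k-1)!) where N is the nilpotent superdiagonal part.

Assembling the blocks and conjugating back gives the entries of e^{tA} as shown above.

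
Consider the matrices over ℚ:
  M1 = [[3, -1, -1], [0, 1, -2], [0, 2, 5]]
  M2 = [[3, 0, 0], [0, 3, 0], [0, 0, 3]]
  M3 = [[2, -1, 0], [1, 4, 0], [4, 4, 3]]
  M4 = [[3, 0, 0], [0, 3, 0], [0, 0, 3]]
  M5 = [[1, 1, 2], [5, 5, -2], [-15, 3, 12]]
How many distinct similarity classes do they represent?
Characteristic polynomials: χ_{M1} = (x - 3)^3, χ_{M2} = (x - 3)^3, χ_{M3} = (x - 3)^3, χ_{M4} = (x - 3)^3, χ_{M5} = (x - 6)^3.

{M1, M3}: invariant factors x - 3, (x - 3)^2.

{M2, M4}: invariant factors x - 3, x - 3, x - 3.

{M5}: invariant factors x - 6, (x - 6)^2.

Matrices are similar if and only if their invariant-factor lists agree; the partition into similarity classes is {M1, M3}, {M2, M4}, {M5}.

3 classes: {M1, M3}, {M2, M4}, {M5}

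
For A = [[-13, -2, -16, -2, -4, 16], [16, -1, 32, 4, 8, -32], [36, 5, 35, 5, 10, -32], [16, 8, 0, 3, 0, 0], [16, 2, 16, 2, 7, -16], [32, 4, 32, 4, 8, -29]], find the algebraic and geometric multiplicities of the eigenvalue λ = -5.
The characteristic polynomial is (x - 3)^4(x + 5)^2, so the factor x + 5 appears with exponent 2: the algebraic multiplicity is 2.

rank(A + 5I) = 4, so the eigenspace has dimension 6 - 4 = 2: the geometric multiplicity is 2.

algebraic multiplicity 2, geometric multiplicity 2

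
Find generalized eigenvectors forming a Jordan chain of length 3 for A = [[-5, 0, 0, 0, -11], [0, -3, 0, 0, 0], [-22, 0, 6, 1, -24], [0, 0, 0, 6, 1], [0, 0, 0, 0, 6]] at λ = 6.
We seek v_1 ∈ ker((A - 6I)^3) \ ker((A - 6I)^2), then set v_{i+1} = (A - 6I) v_i.

One such chain is v_1 = [[-1, 0, 0, 2, 1]]^T, v_2 = [[0, 0, 0, 1, 0]]^T, v_3 = [[0, 0, 1, 0, 0]]^T. Check: (A - 6I) v_3 = [[0, 0, 0, 0, 0]]^T = 0.

v_1 = [[-1, 0, 0, 2, 1]]^T, v_2 = [[0, 0, 0, 1, 0]]^T, v_3 = [[0, 0, 1, 0, 0]]^T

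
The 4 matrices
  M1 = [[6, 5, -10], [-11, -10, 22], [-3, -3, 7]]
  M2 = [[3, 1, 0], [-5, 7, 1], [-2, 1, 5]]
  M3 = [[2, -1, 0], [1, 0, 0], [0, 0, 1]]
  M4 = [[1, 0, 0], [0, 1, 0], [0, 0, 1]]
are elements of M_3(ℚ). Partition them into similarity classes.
Characteristic polynomials: χ_{M1} = (x - 1)^3, χ_{M2} = (x - 5)^3, χ_{M3} = (x - 1)^3, χ_{M4} = (x - 1)^3.

{M1, M3}: invariant factors x - 1, (x - 1)^2.

{M2}: invariant factors (x - 5)^3.

{M4}: invariant factors x - 1, x - 1, x - 1.

Matrices are similar if and only if their invariant-factor lists agree; the partition into similarity classes is {M1, M3}, {M2}, {M4}.

3 classes: {M1, M3}, {M2}, {M4}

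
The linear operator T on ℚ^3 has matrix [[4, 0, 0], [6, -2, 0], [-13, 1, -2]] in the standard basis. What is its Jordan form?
The characteristic polynomial is det(xI - A) = (x - 4)(x + 2)^2, so the eigenvalues are -2 (algebraic multiplicity 2), 4 (algebraic multiplicity 1).

For λ = -2: rank(A + 2I) = 2, rank((A + 2I)^2) = 1. The eigenspace has dimension 3 - 2 = 1, so there is 1 Jordan block; the rank sequence gives block sizes [2].

For λ = 4: algebraic multiplicity 1 gives one 1×1 block.

Assembling the blocks gives the Jordan form J above.

J = [[-2, 1, 0], [0, -2, 0], [0, 0, 4]]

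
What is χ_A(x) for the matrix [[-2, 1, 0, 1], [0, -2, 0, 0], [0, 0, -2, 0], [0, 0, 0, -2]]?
xI - A = [[x + 2, -1, 0, -1], [0, x + 2, 0, 0], [0, 0, x + 2, 0], [0, 0, 0, x + 2]].

Expanding det(xI - A) along the first row:
det(xI - A) = + (x + 2)·det([[x + 2, 0, 0], [0, x + 2, 0], [0, 0, x + 2]]) - (-1)·det([[0, 0, 0], [0, x + 2, 0], [0, 0, x + 2]]) + (0)·det([[0, x + 2, 0], [0, 0, 0], [0, 0, x + 2]]) - (-1)·det([[0, x + 2, 0], [0, 0, x + 2], [0, 0, 0]]).

Evaluating gives χ_A(x) = x^4 + 8x^3 + 24x^2 + 32x + 16 = (x + 2)^4.

χ_A(x) = (x + 2)^4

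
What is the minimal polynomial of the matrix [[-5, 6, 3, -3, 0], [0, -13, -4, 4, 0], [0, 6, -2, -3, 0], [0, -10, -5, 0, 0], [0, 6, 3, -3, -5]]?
The characteristic polynomial factors as (x + 5)^5. The minimal polynomial is ∏(x - λ)^{k_λ} where k_λ is the size of the largest Jordan block at λ.

For λ = -5: rank(A + 5I) = 1, and the largest Jordan block has size 2 (the smallest k with rank((A + 5I)^k) = rank((A + 5I)^(k+1))).

So m_A(x) = (x + 5)^2.

m_A(x) = (x + 5)^2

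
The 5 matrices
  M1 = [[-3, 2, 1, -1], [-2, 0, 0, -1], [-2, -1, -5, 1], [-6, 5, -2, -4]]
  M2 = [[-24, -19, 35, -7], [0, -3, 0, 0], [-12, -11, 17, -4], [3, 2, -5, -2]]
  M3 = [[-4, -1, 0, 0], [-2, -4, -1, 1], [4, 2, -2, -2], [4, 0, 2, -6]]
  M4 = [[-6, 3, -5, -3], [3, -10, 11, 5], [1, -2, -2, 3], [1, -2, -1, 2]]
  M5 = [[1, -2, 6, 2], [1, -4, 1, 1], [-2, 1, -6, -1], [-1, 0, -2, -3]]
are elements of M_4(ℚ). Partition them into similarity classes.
Characteristic polynomials: χ_{M1} = (x + 3)^4, χ_{M2} = (x + 3)^4, χ_{M3} = (x + 4)^4, χ_{M4} = (x + 1)(x + 5)^3, χ_{M5} = (x + 3)^4.

{M1, M2, M5}: invariant factors (x + 3)^2, (x + 3)^2.

{M3}: invariant factors x + 4, (x + 4)^3.

{M4}: invariant factors (x + 1)(x + 5)^3.

Matrices are similar if and only if their invariant-factor lists agree; the partition into similarity classes is {M1, M2, M5}, {M3}, {M4}.

3 classes: {M1, M2, M5}, {M3}, {M4}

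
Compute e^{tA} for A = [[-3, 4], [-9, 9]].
A has Jordan form J = [[3, 1], [0, 3]] with A = PJP^{-1}, so e^{tA} = P e^{tJ} P^{-1}.

For a Jordan block J_k(λ), e^{tJ_k(λ)} = e^{λt} · (I + tN + t^2 N^2/2! + ... + t^{k-1} N^{k-1}/(k-1)!) where N is the nilpotent superdiagonal part.

Assembling the blocks and conjugating back gives the entries of e^{tA} as shown above.

e^{tA} = [[(1 - 6*t)*e^{3*t}, 4*t*e^{3*t}], [-9*t*e^{3*t}, (6*t + 1)*e^{3*t}]]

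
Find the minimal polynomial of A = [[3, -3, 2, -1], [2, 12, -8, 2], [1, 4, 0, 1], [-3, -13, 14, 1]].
m_A(x) = (x - 4)^2

The characteristic polynomial factors as (x - 4)^4. The minimal polynomial is ∏(x - λ)^{k_λ} where k_λ is the size of the largest Jordan block at λ.

For λ = 4: rank(A - 4I) = 2, and the largest Jordan block has size 2 (the smallest k with rank((A - 4I)^k) = rank((A - 4I)^(k+1))).

So m_A(x) = (x - 4)^2.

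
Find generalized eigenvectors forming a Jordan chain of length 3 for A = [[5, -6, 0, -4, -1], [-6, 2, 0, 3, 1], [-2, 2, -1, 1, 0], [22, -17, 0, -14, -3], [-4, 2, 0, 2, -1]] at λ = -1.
v_1 = [[0, 0, 0, 0, 1]]^T, v_2 = [[-1, 1, 0, -3, 0]]^T, v_3 = [[0, 0, 1, 0, 0]]^T

We seek v_1 ∈ ker((A + I)^3) \ ker((A + I)^2), then set v_{i+1} = (A + I) v_i.

One such chain is v_1 = [[0, 0, 0, 0, 1]]^T, v_2 = [[-1, 1, 0, -3, 0]]^T, v_3 = [[0, 0, 1, 0, 0]]^T. Check: (A + I) v_3 = [[0, 0, 0, 0, 0]]^T = 0.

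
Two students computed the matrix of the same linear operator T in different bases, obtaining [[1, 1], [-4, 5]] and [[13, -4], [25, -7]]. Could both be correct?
Yes.

Two matrices over a field are similar if and only if they have the same invariant factors.

Both A and B have characteristic polynomial (x - 3)^2 and minimal polynomial (x - 3)^2. Computing further, both have invariant factors (x - 3)^2. Hence A and B are similar.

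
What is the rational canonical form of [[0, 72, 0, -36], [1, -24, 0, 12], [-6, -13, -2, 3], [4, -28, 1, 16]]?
R = [[0, 0, 0, -36], [1, 0, 0, -60], [0, 1, 0, -37], [0, 0, 1, -10]]

The invariant factors of A (the non-unit diagonal entries of the Smith normal form of xI - A over ℚ[x]) are (x + 2)^2(x + 3)^2, each dividing the next. The characteristic polynomial is their product, (x + 2)^2(x + 3)^2.

The rational canonical form is the block-diagonal matrix of companion matrices C(f_i):
R = [[0, 0, 0, -36], [1, 0, 0, -60], [0, 1, 0, -37], [0, 0, 1, -10]].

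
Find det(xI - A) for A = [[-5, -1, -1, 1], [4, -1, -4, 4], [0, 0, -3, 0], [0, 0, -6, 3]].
xI - A = [[x + 5, 1, 1, -1], [-4, x + 1, 4, -4], [0, 0, x + 3, 0], [0, 0, 6, x - 3]].

Expanding det(xI - A) along the first row:
det(xI - A) = + (x + 5)·det([[x + 1, 4, -4], [0, x + 3, 0], [0, 6, x - 3]]) - (1)·det([[-4, 4, -4], [0, x + 3, 0], [0, 6, x - 3]]) + (1)·det([[-4, x + 1, -4], [0, 0, 0], [0, 0, x - 3]]) - (-1)·det([[-4, x + 1, 4], [0, 0, x + 3], [0, 0, 6]]).

Evaluating gives χ_A(x) = x^4 + 6x^3 - 54x - 81 = (x - 3)(x + 3)^3.

χ_A(x) = (x - 3)(x + 3)^3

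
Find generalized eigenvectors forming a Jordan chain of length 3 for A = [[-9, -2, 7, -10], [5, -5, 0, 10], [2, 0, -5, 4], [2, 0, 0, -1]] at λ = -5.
v_1 = [[2, -3, -1, -1]]^T, v_2 = [[1, 0, 0, 0]]^T, v_3 = [[-4, 5, 2, 2]]^T

We seek v_1 ∈ ker((A + 5I)^3) \ ker((A + 5I)^2), then set v_{i+1} = (A + 5I) v_i.

One such chain is v_1 = [[2, -3, -1, -1]]^T, v_2 = [[1, 0, 0, 0]]^T, v_3 = [[-4, 5, 2, 2]]^T. Check: (A + 5I) v_3 = [[0, 0, 0, 0]]^T = 0.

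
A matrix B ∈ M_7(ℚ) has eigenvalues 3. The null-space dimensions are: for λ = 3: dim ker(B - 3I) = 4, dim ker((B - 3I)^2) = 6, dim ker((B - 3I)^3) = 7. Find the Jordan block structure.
λ = 3: successive nullity increments [4, 2, 1] count blocks of size ≥ k; block sizes are [3, 2, 1, 1].

Jordan blocks: (3, 3), (3, 2), (3, 1), (3, 1)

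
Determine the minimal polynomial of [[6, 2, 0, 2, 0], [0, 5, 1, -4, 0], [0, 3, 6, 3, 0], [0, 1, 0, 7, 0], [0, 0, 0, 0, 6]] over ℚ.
The characteristic polynomial factors as (x - 6)^5. The minimal polynomial is ∏(x - λ)^{k_λ} where k_λ is the size of the largest Jordan block at λ.

For λ = 6: rank(A - 6I) = 2, and the largest Jordan block has size 3 (the smallest k with rank((A - 6I)^k) = rank((A - 6I)^(k+1))).

So m_A(x) = (x - 6)^3.

m_A(x) = (x - 6)^3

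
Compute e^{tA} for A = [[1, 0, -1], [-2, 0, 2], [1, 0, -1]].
A has Jordan form J = [[0, 1, 0], [0, 0, 0], [0, 0, 0]] with A = PJP^{-1}, so e^{tA} = P e^{tJ} P^{-1}.

For a Jordan block J_k(λ), e^{tJ_k(λ)} = e^{λt} · (I + tN + t^2 N^2/2! + ... + t^{k-1} N^{k-1}/(k-1)!) where N is the nilpotent superdiagonal part.

Assembling the blocks and conjugating back gives the entries of e^{tA} as shown above.

e^{tA} = [[t + 1, 0, -t], [-2*t, 1, 2*t], [t, 0, 1 - t]]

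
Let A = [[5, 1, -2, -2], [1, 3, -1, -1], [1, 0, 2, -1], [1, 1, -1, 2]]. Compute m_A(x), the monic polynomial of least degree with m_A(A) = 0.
m_A(x) = (x - 3)^3

The characteristic polynomial factors as (x - 3)^4. The minimal polynomial is ∏(x - λ)^{k_λ} where k_λ is the size of the largest Jordan block at λ.

For λ = 3: rank(A - 3I) = 2, and the largest Jordan block has size 3 (the smallest k with rank((A - 3I)^k) = rank((A - 3I)^(k+1))).

So m_A(x) = (x - 3)^3.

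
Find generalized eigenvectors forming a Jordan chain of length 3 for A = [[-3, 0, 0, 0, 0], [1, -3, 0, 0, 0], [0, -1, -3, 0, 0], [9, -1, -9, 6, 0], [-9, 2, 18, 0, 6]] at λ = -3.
We seek v_1 ∈ ker((A + 3I)^3) \ ker((A + 3I)^2), then set v_{i+1} = (A + 3I) v_i.

One such chain is v_1 = [[1, 0, 1, 0, -1]]^T, v_2 = [[0, 1, 0, 0, 0]]^T, v_3 = [[0, 0, -1, -1, 2]]^T. Check: (A + 3I) v_3 = [[0, 0, 0, 0, 0]]^T = 0.

v_1 = [[1, 0, 1, 0, -1]]^T, v_2 = [[0, 1, 0, 0, 0]]^T, v_3 = [[0, 0, -1, -1, 2]]^T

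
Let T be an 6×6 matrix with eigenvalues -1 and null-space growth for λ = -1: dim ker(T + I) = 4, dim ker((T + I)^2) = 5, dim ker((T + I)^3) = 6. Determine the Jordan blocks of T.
Jordan blocks: (-1, 3), (-1, 1), (-1, 1), (-1, 1)

λ = -1: successive nullity increments [4, 1, 1] count blocks of size ≥ k; block sizes are [3, 1, 1, 1].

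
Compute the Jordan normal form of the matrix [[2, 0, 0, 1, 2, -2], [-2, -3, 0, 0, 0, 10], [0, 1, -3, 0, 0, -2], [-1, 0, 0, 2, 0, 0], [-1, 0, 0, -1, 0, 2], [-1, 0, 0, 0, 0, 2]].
The characteristic polynomial is det(xI - A) = (x - 2)^2(x - 1)^2(x + 3)^2, so the eigenvalues are -3 (algebraic multiplicity 2), 1 (algebraic multiplicity 2), 2 (algebraic multiplicity 2).

For λ = -3: rank(A + 3I) = 5, rank((A + 3I)^2) = 4. The eigenspace has dimension 6 - 5 = 1, so there is 1 Jordan block; the rank sequence gives block sizes [2].

For λ = 1: rank(A - I) = 5, rank((A - I)^2) = 4. The eigenspace has dimension 6 - 5 = 1, so there is 1 Jordan block; the rank sequence gives block sizes [2].

For λ = 2: rank(A - 2I) = 4. The eigenspace has dimension 6 - 4 = 2, so there are 2 Jordan blocks; the rank sequence gives block sizes [1, 1].

Assembling the blocks gives the Jordan form J above.

J = [[-3, 1, 0, 0, 0, 0], [0, -3, 0, 0, 0, 0], [0, 0, 1, 1, 0, 0], [0, 0, 0, 1, 0, 0], [0, 0, 0, 0, 2, 0], [0, 0, 0, 0, 0, 2]]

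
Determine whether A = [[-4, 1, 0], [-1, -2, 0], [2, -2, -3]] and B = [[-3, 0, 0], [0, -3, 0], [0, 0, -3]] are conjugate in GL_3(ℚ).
No.

Both have characteristic polynomial (x + 3)^3, but the minimal polynomial of A is (x + 3)^2 while the minimal polynomial of B is x + 3. The minimal polynomial is a similarity invariant, so A and B are not similar.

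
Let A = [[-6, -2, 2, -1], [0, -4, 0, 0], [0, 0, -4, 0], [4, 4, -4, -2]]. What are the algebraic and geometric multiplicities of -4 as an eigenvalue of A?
The characteristic polynomial is (x + 4)^4, so the factor x + 4 appears with exponent 4: the algebraic multiplicity is 4.

rank(A + 4I) = 1, so the eigenspace has dimension 4 - 1 = 3: the geometric multiplicity is 3.

Since 3 < 4, A is not diagonalizable.

algebraic multiplicity 4, geometric multiplicity 3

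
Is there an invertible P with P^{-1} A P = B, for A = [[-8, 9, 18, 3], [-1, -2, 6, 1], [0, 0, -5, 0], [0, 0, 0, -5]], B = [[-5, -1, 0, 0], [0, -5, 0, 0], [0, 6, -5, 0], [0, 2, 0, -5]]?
Two matrices over a field are similar if and only if they have the same invariant factors.

Both A and B have characteristic polynomial (x + 5)^4 and minimal polynomial (x + 5)^2. Computing further, both have invariant factors x + 5, x + 5, (x + 5)^2. Hence A and B are similar.

Yes.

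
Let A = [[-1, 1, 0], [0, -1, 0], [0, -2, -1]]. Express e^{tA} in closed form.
A has Jordan form J = [[-1, 1, 0], [0, -1, 0], [0, 0, -1]] with A = PJP^{-1}, so e^{tA} = P e^{tJ} P^{-1}.

For a Jordan block J_k(λ), e^{tJ_k(λ)} = e^{λt} · (I + tN + t^2 N^2/2! + ... + t^{k-1} N^{k-1}/(k-1)!) where N is the nilpotent superdiagonal part.

Assembling the blocks and conjugating back gives the entries of e^{tA} as shown above.

e^{tA} = [[e^{-t}, t*e^{-t}, 0], [0, e^{-t}, 0], [0, -2*t*e^{-t}, e^{-t}]]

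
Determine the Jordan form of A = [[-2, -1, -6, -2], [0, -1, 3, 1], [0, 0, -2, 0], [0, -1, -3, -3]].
The characteristic polynomial is det(xI - A) = (x + 2)^4, so the eigenvalues are -2 (algebraic multiplicity 4).

For λ = -2: rank(A + 2I) = 2, rank((A + 2I)^2) = 1, rank((A + 2I)^3) = 0. The eigenspace has dimension 4 - 2 = 2, so there are 2 Jordan blocks; the rank sequence gives block sizes [3, 1].

Assembling the blocks gives the Jordan form J above.

J = [[-2, 1, 0, 0], [0, -2, 1, 0], [0, 0, -2, 0], [0, 0, 0, -2]]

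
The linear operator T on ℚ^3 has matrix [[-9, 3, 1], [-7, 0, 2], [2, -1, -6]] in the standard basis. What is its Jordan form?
J = [[-5, 1, 0], [0, -5, 1], [0, 0, -5]]

The characteristic polynomial is det(xI - A) = (x + 5)^3, so the eigenvalues are -5 (algebraic multiplicity 3).

For λ = -5: rank(A + 5I) = 2, rank((A + 5I)^2) = 1, rank((A + 5I)^3) = 0. The eigenspace has dimension 3 - 2 = 1, so there is 1 Jordan block; the rank sequence gives block sizes [3].

Assembling the blocks gives the Jordan form J above.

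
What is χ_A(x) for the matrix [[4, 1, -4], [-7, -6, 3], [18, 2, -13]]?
xI - A = [[x - 4, -1, 4], [7, x + 6, -3], [-18, -2, x + 13]].

Expanding det(xI - A) along the first row:
det(xI - A) = + (x - 4)·det([[x + 6, -3], [-2, x + 13]]) - (-1)·det([[7, -3], [-18, x + 13]]) + (4)·det([[7, x + 6], [-18, -2]]).

Evaluating gives χ_A(x) = x^3 + 15x^2 + 75x + 125 = (x + 5)^3.

χ_A(x) = (x + 5)^3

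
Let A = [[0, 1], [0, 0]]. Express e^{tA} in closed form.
e^{tA} = [[1, t], [0, 1]]

A has Jordan form J = [[0, 1], [0, 0]] with A = PJP^{-1}, so e^{tA} = P e^{tJ} P^{-1}.

For a Jordan block J_k(λ), e^{tJ_k(λ)} = e^{λt} · (I + tN + t^2 N^2/2! + ... + t^{k-1} N^{k-1}/(k-1)!) where N is the nilpotent superdiagonal part.

Assembling the blocks and conjugating back gives the entries of e^{tA} as shown above.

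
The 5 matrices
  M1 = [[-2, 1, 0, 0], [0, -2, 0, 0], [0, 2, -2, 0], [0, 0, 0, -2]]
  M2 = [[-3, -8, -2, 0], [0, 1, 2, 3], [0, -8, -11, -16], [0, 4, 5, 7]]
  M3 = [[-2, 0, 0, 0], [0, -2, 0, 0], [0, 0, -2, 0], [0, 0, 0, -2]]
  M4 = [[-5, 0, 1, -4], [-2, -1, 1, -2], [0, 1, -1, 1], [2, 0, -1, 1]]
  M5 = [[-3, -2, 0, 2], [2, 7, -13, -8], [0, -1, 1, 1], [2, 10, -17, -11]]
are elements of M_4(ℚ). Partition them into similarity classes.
Characteristic polynomials: χ_{M1} = (x + 2)^4, χ_{M2} = (x + 1)^3(x + 3), χ_{M3} = (x + 2)^4, χ_{M4} = (x + 1)^3(x + 3), χ_{M5} = (x + 1)^3(x + 3).

{M1}: invariant factors x + 2, x + 2, (x + 2)^2.

{M2, M4, M5}: invariant factors (x + 1)^3(x + 3).

{M3}: invariant factors x + 2, x + 2, x + 2, x + 2.

Matrices are similar if and only if their invariant-factor lists agree; the partition into similarity classes is {M1}, {M2, M4, M5}, {M3}.

3 classes: {M1}, {M2, M4, M5}, {M3}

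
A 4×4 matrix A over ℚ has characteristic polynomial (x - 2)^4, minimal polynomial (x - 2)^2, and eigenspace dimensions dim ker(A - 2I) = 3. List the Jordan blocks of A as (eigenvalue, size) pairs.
Jordan blocks: (2, 2), (2, 1), (2, 1)

λ = 2: algebraic multiplicity 4 (exponent in χ_A), largest block size 2 (exponent in m_A), 3 blocks (geometric multiplicity). These force block sizes [2, 1, 1].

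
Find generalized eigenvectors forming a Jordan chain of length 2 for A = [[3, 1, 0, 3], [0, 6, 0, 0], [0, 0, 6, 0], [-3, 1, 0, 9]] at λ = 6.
v_1 = [[1, 1, -1, 1]]^T, v_2 = [[1, 0, 0, 1]]^T

We seek v_1 ∈ ker((A - 6I)^2) \ ker(A - 6I), then set v_{i+1} = (A - 6I) v_i.

One such chain is v_1 = [[1, 1, -1, 1]]^T, v_2 = [[1, 0, 0, 1]]^T. Check: (A - 6I) v_2 = [[0, 0, 0, 0]]^T = 0.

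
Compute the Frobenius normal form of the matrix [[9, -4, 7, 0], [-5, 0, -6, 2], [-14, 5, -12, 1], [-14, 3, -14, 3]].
R = [[0, 0, 0, 0], [1, 0, 0, -1], [0, 1, 0, 1], [0, 0, 1, 0]]

The invariant factors of A (the non-unit diagonal entries of the Smith normal form of xI - A over ℚ[x]) are x(x^3 - x + 1), each dividing the next. The characteristic polynomial is their product, x(x^3 - x + 1).

The rational canonical form is the block-diagonal matrix of companion matrices C(f_i):
R = [[0, 0, 0, 0], [1, 0, 0, -1], [0, 1, 0, 1], [0, 0, 1, 0]].

Note the characteristic polynomial does not split into linear factors over ℚ, so A has no Jordan form over ℚ; the rational canonical form exists over any field.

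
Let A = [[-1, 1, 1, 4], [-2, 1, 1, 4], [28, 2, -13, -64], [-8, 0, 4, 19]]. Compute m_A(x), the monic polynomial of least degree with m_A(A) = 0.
The characteristic polynomial factors as (x - 3)(x - 1)^3. The minimal polynomial is ∏(x - λ)^{k_λ} where k_λ is the size of the largest Jordan block at λ.

For λ = 1: rank(A - I) = 3, and the largest Jordan block has size 3 (the smallest k with rank((A - I)^k) = rank((A - I)^(k+1))).
For λ = 3: rank(A - 3I) = 3, and the largest Jordan block has size 1 (the smallest k with rank((A - 3I)^k) = rank((A - 3I)^(k+1))).

So m_A(x) = (x - 3)(x - 1)^3.

m_A(x) = (x - 3)(x - 1)^3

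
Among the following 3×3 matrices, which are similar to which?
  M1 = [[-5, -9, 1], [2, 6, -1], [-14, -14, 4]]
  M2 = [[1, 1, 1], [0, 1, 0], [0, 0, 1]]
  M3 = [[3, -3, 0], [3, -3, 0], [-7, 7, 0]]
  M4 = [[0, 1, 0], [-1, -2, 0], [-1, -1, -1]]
4 classes: {M1}, {M2}, {M3}, {M4}

Characteristic polynomials: χ_{M1} = (x - 4)^2(x + 3), χ_{M2} = (x - 1)^3, χ_{M3} = x^3, χ_{M4} = (x + 1)^3.

{M1}: invariant factors (x - 4)^2(x + 3).

{M2}: invariant factors x - 1, (x - 1)^2.

{M3}: invariant factors x, x^2.

{M4}: invariant factors x + 1, (x + 1)^2.

Matrices are similar if and only if their invariant-factor lists agree; the partition into similarity classes is {M1}, {M2}, {M3}, {M4}.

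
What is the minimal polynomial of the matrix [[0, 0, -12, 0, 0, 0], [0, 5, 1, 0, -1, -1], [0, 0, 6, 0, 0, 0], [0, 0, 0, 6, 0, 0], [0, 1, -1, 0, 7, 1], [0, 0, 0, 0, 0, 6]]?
The characteristic polynomial factors as x(x - 6)^5. The minimal polynomial is ∏(x - λ)^{k_λ} where k_λ is the size of the largest Jordan block at λ.

For λ = 0: rank(A) = 5, and the largest Jordan block has size 1 (the smallest k with rank(A^k) = rank(A^(k+1))).
For λ = 6: rank(A - 6I) = 2, and the largest Jordan block has size 2 (the smallest k with rank((A - 6I)^k) = rank((A - 6I)^(k+1))).

So m_A(x) = x(x - 6)^2.

m_A(x) = x(x - 6)^2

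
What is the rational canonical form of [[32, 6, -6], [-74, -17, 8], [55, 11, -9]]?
The invariant factors of A (the non-unit diagonal entries of the Smith normal form of xI - A over ℚ[x]) are (x - 2)(x^2 - 4x - 1), each dividing the next. The characteristic polynomial is their product, (x - 2)(x^2 - 4x - 1).

The rational canonical form is the block-diagonal matrix of companion matrices C(f_i):
R = [[0, 0, -2], [1, 0, -7], [0, 1, 6]].

Note the characteristic polynomial does not split into linear factors over ℚ, so A has no Jordan form over ℚ; the rational canonical form exists over any field.

R = [[0, 0, -2], [1, 0, -7], [0, 1, 6]]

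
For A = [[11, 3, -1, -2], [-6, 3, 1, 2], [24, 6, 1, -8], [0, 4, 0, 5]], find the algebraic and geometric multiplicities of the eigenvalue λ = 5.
algebraic multiplicity 4, geometric multiplicity 2

The characteristic polynomial is (x - 5)^4, so the factor x - 5 appears with exponent 4: the algebraic multiplicity is 4.

rank(A - 5I) = 2, so the eigenspace has dimension 4 - 2 = 2: the geometric multiplicity is 2.

Since 2 < 4, A is not diagonalizable.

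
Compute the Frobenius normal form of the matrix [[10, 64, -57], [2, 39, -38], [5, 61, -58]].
The invariant factors of A (the non-unit diagonal entries of the Smith normal form of xI - A over ℚ[x]) are (x + 1)(x + 3)(x + 5), each dividing the next. The characteristic polynomial is their product, (x + 1)(x + 3)(x + 5).

The rational canonical form is the block-diagonal matrix of companion matrices C(f_i):
R = [[0, 0, -15], [1, 0, -23], [0, 1, -9]].

R = [[0, 0, -15], [1, 0, -23], [0, 1, -9]]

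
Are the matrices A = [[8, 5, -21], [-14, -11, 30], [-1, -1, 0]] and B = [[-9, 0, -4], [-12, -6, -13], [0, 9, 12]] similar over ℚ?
Two matrices over a field are similar if and only if they have the same invariant factors.

Both A and B have characteristic polynomial (x - 3)(x + 3)^2 and minimal polynomial (x - 3)(x + 3)^2. Computing further, both have invariant factors (x - 3)(x + 3)^2. Hence A and B are similar.

Yes.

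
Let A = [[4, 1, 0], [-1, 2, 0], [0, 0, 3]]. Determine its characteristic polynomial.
χ_A(x) = (x - 3)^3

xI - A = [[x - 4, -1, 0], [1, x - 2, 0], [0, 0, x - 3]].

Expanding det(xI - A) along the first row:
det(xI - A) = + (x - 4)·det([[x - 2, 0], [0, x - 3]]) - (-1)·det([[1, 0], [0, x - 3]]) + (0)·det([[1, x - 2], [0, 0]]).

Evaluating gives χ_A(x) = x^3 - 9x^2 + 27x - 27 = (x - 3)^3.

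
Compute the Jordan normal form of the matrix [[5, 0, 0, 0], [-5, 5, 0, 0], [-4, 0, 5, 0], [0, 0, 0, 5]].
J = [[5, 1, 0, 0], [0, 5, 0, 0], [0, 0, 5, 0], [0, 0, 0, 5]]

The characteristic polynomial is det(xI - A) = (x - 5)^4, so the eigenvalues are 5 (algebraic multiplicity 4).

For λ = 5: rank(A - 5I) = 1, rank((A - 5I)^2) = 0. The eigenspace has dimension 4 - 1 = 3, so there are 3 Jordan blocks; the rank sequence gives block sizes [2, 1, 1].

Assembling the blocks gives the Jordan form J above.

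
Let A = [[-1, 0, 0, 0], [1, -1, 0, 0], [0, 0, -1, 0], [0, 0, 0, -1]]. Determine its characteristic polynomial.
xI - A = [[x + 1, 0, 0, 0], [-1, x + 1, 0, 0], [0, 0, x + 1, 0], [0, 0, 0, x + 1]].

Expanding det(xI - A) along the first row:
det(xI - A) = + (x + 1)·det([[x + 1, 0, 0], [0, x + 1, 0], [0, 0, x + 1]]) - (0)·det([[-1, 0, 0], [0, x + 1, 0], [0, 0, x + 1]]) + (0)·det([[-1, x + 1, 0], [0, 0, 0], [0, 0, x + 1]]) - (0)·det([[-1, x + 1, 0], [0, 0, x + 1], [0, 0, 0]]).

Evaluating gives χ_A(x) = x^4 + 4x^3 + 6x^2 + 4x + 1 = (x + 1)^4.

χ_A(x) = (x + 1)^4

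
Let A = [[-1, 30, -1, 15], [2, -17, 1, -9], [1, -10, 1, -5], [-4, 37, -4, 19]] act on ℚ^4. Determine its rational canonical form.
The invariant factors of A (the non-unit diagonal entries of the Smith normal form of xI - A over ℚ[x]) are (x - 2)(x^3 + 5), each dividing the next. The characteristic polynomial is their product, (x - 2)(x^3 + 5).

The rational canonical form is the block-diagonal matrix of companion matrices C(f_i):
R = [[0, 0, 0, 10], [1, 0, 0, -5], [0, 1, 0, 0], [0, 0, 1, 2]].

Note the characteristic polynomial does not split into linear factors over ℚ, so A has no Jordan form over ℚ; the rational canonical form exists over any field.

R = [[0, 0, 0, 10], [1, 0, 0, -5], [0, 1, 0, 0], [0, 0, 1, 2]]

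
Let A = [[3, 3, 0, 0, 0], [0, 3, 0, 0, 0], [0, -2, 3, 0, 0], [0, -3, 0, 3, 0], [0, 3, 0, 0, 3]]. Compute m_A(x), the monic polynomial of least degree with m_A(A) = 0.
The characteristic polynomial factors as (x - 3)^5. The minimal polynomial is ∏(x - λ)^{k_λ} where k_λ is the size of the largest Jordan block at λ.

For λ = 3: rank(A - 3I) = 1, and the largest Jordan block has size 2 (the smallest k with rank((A - 3I)^k) = rank((A - 3I)^(k+1))).

So m_A(x) = (x - 3)^2.

m_A(x) = (x - 3)^2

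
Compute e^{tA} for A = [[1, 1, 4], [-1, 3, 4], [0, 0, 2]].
e^{tA} = [[(1 - t)*e^{2*t}, t*e^{2*t}, 4*t*e^{2*t}], [-t*e^{2*t}, (t + 1)*e^{2*t}, 4*t*e^{2*t}], [0, 0, e^{2*t}]]

A has Jordan form J = [[2, 1, 0], [0, 2, 0], [0, 0, 2]] with A = PJP^{-1}, so e^{tA} = P e^{tJ} P^{-1}.

For a Jordan block J_k(λ), e^{tJ_k(λ)} = e^{λt} · (I + tN + t^2 N^2/2! + ... + t^{k-1} N^{k-1}/(k-1)!) where N is the nilpotent superdiagonal part.

Assembling the blocks and conjugating back gives the entries of e^{tA} as shown above.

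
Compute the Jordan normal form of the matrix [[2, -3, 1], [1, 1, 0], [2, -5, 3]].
The characteristic polynomial is det(xI - A) = (x - 2)^3, so the eigenvalues are 2 (algebraic multiplicity 3).

For λ = 2: rank(A - 2I) = 2, rank((A - 2I)^2) = 1, rank((A - 2I)^3) = 0. The eigenspace has dimension 3 - 2 = 1, so there is 1 Jordan block; the rank sequence gives block sizes [3].

Assembling the blocks gives the Jordan form J above.

J = [[2, 1, 0], [0, 2, 1], [0, 0, 2]]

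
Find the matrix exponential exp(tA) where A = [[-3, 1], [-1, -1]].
e^{tA} = [[(1 - t)*e^{-2*t}, t*e^{-2*t}], [-t*e^{-2*t}, (t + 1)*e^{-2*t}]]

A has Jordan form J = [[-2, 1], [0, -2]] with A = PJP^{-1}, so e^{tA} = P e^{tJ} P^{-1}.

For a Jordan block J_k(λ), e^{tJ_k(λ)} = e^{λt} · (I + tN + t^2 N^2/2! + ... + t^{k-1} N^{k-1}/(k-1)!) where N is the nilpotent superdiagonal part.

Assembling the blocks and conjugating back gives the entries of e^{tA} as shown above.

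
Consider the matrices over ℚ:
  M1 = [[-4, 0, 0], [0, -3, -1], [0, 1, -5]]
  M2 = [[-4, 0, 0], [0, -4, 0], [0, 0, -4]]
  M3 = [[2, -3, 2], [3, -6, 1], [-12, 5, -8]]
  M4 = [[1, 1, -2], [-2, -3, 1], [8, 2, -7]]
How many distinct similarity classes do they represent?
Characteristic polynomials: χ_{M1} = (x + 4)^3, χ_{M2} = (x + 4)^3, χ_{M3} = (x + 4)^3, χ_{M4} = (x + 3)^3.

{M1}: invariant factors x + 4, (x + 4)^2.

{M2}: invariant factors x + 4, x + 4, x + 4.

{M3}: invariant factors (x + 4)^3.

{M4}: invariant factors (x + 3)^3.

Matrices are similar if and only if their invariant-factor lists agree; the partition into similarity classes is {M1}, {M2}, {M3}, {M4}.

4 classes: {M1}, {M2}, {M3}, {M4}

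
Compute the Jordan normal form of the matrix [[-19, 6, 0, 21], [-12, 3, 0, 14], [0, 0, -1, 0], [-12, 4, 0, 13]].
J = [[-1, 1, 0, 0], [0, -1, 0, 0], [0, 0, -1, 0], [0, 0, 0, -1]]

The characteristic polynomial is det(xI - A) = (x + 1)^4, so the eigenvalues are -1 (algebraic multiplicity 4).

For λ = -1: rank(A + I) = 1, rank((A + I)^2) = 0. The eigenspace has dimension 4 - 1 = 3, so there are 3 Jordan blocks; the rank sequence gives block sizes [2, 1, 1].

Assembling the blocks gives the Jordan form J above.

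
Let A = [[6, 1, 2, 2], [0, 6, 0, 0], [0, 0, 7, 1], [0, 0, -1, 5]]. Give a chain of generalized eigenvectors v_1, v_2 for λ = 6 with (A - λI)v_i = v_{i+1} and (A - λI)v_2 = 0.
We seek v_1 ∈ ker((A - 6I)^2) \ ker(A - 6I), then set v_{i+1} = (A - 6I) v_i.

One such chain is v_1 = [[0, 1, 0, 0]]^T, v_2 = [[1, 0, 0, 0]]^T. Check: (A - 6I) v_2 = [[0, 0, 0, 0]]^T = 0.

v_1 = [[0, 1, 0, 0]]^T, v_2 = [[1, 0, 0, 0]]^T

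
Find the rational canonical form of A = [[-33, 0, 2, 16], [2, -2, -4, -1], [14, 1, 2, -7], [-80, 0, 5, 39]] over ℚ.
R = [[-1, 0, 0, 0], [0, 0, 0, -15], [0, 1, 0, -7], [0, 0, 1, 7]]

The invariant factors of A (the non-unit diagonal entries of the Smith normal form of xI - A over ℚ[x]) are x + 1, (x - 5)(x - 3)(x + 1), each dividing the next. The characteristic polynomial is their product, (x - 5)(x - 3)(x + 1)^2.

The rational canonical form is the block-diagonal matrix of companion matrices C(f_i):
R = [[-1, 0, 0, 0], [0, 0, 0, -15], [0, 1, 0, -7], [0, 0, 1, 7]].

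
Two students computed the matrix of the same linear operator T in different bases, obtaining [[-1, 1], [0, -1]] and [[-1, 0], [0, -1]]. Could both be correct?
No.

Both have characteristic polynomial (x + 1)^2, but the minimal polynomial of A is (x + 1)^2 while the minimal polynomial of B is x + 1. The minimal polynomial is a similarity invariant, so A and B are not similar.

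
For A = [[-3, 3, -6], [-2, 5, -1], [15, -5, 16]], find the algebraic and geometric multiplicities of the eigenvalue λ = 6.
The characteristic polynomial is (x - 6)^3, so the factor x - 6 appears with exponent 3: the algebraic multiplicity is 3.

rank(A - 6I) = 2, so the eigenspace has dimension 3 - 2 = 1: the geometric multiplicity is 1.

Since 1 < 3, A is not diagonalizable.

algebraic multiplicity 3, geometric multiplicity 1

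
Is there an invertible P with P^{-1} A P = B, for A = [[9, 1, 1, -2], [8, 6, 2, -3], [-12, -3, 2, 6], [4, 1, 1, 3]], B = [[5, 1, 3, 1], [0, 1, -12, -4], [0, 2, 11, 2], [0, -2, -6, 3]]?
Both have characteristic polynomial (x - 5)^4, but the minimal polynomial of A is (x - 5)^3 while the minimal polynomial of B is (x - 5)^2. The minimal polynomial is a similarity invariant, so A and B are not similar.

No.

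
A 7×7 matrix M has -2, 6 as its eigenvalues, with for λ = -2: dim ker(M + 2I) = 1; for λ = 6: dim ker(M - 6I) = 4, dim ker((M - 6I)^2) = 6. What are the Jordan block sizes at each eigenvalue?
Jordan blocks: (-2, 1), (6, 2), (6, 2), (6, 1), (6, 1)

λ = -2: successive nullity increments [1] count blocks of size ≥ k; block sizes are [1].
λ = 6: successive nullity increments [4, 2] count blocks of size ≥ k; block sizes are [2, 2, 1, 1].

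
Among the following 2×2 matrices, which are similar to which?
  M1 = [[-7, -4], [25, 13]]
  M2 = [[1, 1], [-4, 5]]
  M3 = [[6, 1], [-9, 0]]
Characteristic polynomials: χ_{M1} = (x - 3)^2, χ_{M2} = (x - 3)^2, χ_{M3} = (x - 3)^2.

{M1, M2, M3}: invariant factors (x - 3)^2.

Matrices are similar if and only if their invariant-factor lists agree; the partition into similarity classes is {M1, M2, M3}.

1 class: {M1, M2, M3}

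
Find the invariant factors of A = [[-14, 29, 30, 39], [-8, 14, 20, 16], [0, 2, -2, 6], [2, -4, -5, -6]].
The Jordan structure of A has elementary divisors (x + 2)^3, (x + 2). Arranging the block sizes at each eigenvalue in decreasing order and taking row products gives the invariant factors.

Invariant factors (smallest first, each dividing the next): x + 2, (x + 2)^3.

Check: the last factor (x + 2)^3 is the minimal polynomial, and the product (x + 2)^4 is the characteristic polynomial.

x + 2, (x + 2)^3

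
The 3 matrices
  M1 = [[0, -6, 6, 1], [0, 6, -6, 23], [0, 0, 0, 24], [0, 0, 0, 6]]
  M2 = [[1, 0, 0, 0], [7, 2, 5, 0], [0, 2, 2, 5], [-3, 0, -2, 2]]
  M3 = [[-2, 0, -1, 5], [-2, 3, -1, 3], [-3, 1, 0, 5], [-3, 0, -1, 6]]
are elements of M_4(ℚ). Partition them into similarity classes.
2 classes: {M1}, {M2, M3}

Characteristic polynomials: χ_{M1} = x^2(x - 6)^2, χ_{M2} = (x - 2)^3(x - 1), χ_{M3} = (x - 2)^3(x - 1).

{M1}: invariant factors x, x(x - 6)^2.

{M2, M3}: invariant factors (x - 2)^3(x - 1).

Matrices are similar if and only if their invariant-factor lists agree; the partition into similarity classes is {M1}, {M2, M3}.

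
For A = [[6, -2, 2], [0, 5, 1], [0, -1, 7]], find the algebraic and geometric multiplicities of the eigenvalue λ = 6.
The characteristic polynomial is (x - 6)^3, so the factor x - 6 appears with exponent 3: the algebraic multiplicity is 3.

rank(A - 6I) = 1, so the eigenspace has dimension 3 - 1 = 2: the geometric multiplicity is 2.

Since 2 < 3, A is not diagonalizable.

algebraic multiplicity 3, geometric multiplicity 2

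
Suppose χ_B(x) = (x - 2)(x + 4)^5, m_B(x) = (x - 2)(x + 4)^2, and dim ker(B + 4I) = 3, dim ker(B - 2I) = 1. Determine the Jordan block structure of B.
Jordan blocks: (-4, 2), (-4, 2), (-4, 1), (2, 1)

λ = -4: algebraic multiplicity 5 (exponent in χ_B), largest block size 2 (exponent in m_B), 3 blocks (geometric multiplicity). These force block sizes [2, 2, 1].
λ = 2: algebraic multiplicity 1 (exponent in χ_B), largest block size 1 (exponent in m_B), 1 block (geometric multiplicity). This forces block sizes [1].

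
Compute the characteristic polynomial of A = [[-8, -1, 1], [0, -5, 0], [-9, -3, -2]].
xI - A = [[x + 8, 1, -1], [0, x + 5, 0], [9, 3, x + 2]].

Expanding det(xI - A) along the first row:
det(xI - A) = + (x + 8)·det([[x + 5, 0], [3, x + 2]]) - (1)·det([[0, 0], [9, x + 2]]) + (-1)·det([[0, x + 5], [9, 3]]).

Evaluating gives χ_A(x) = x^3 + 15x^2 + 75x + 125 = (x + 5)^3.

χ_A(x) = (x + 5)^3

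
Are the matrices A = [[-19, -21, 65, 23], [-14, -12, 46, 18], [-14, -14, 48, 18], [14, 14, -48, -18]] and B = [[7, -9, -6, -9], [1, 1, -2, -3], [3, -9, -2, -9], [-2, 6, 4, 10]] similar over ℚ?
No.

trace(A) = -1 but trace(B) = 16. The trace is a similarity invariant, so A and B are not similar.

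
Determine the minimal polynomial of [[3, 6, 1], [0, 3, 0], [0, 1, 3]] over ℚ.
m_A(x) = (x - 3)^3

The characteristic polynomial factors as (x - 3)^3. The minimal polynomial is ∏(x - λ)^{k_λ} where k_λ is the size of the largest Jordan block at λ.

For λ = 3: rank(A - 3I) = 2, and the largest Jordan block has size 3 (the smallest k with rank((A - 3I)^k) = rank((A - 3I)^(k+1))).

So m_A(x) = (x - 3)^3.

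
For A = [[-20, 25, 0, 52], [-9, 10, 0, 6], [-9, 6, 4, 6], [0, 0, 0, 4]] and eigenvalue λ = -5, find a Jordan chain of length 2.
v_1 = [[2, 1, 1, 0]]^T, v_2 = [[-5, -3, -3, 0]]^T

We seek v_1 ∈ ker((A + 5I)^2) \ ker(A + 5I), then set v_{i+1} = (A + 5I) v_i.

One such chain is v_1 = [[2, 1, 1, 0]]^T, v_2 = [[-5, -3, -3, 0]]^T. Check: (A + 5I) v_2 = [[0, 0, 0, 0]]^T = 0.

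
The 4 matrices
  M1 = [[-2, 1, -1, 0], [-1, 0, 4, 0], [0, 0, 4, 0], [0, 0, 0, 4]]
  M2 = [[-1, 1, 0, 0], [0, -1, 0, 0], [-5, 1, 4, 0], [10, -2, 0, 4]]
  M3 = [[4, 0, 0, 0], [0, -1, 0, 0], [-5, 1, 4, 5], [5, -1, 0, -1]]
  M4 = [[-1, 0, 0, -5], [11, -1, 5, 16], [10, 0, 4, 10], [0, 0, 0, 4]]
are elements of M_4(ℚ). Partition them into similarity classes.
1 class: {M1, M2, M3, M4}

Characteristic polynomials: χ_{M1} = (x - 4)^2(x + 1)^2, χ_{M2} = (x - 4)^2(x + 1)^2, χ_{M3} = (x - 4)^2(x + 1)^2, χ_{M4} = (x - 4)^2(x + 1)^2.

{M1, M2, M3, M4}: invariant factors x - 4, (x - 4)(x + 1)^2.

Matrices are similar if and only if their invariant-factor lists agree; the partition into similarity classes is {M1, M2, M3, M4}.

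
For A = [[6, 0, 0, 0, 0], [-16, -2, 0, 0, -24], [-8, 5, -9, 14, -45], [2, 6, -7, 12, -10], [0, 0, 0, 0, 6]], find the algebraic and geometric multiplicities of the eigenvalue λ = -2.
The characteristic polynomial is (x - 6)^2(x - 5)(x + 2)^2, so the factor x + 2 appears with exponent 2: the algebraic multiplicity is 2.

rank(A + 2I) = 4, so the eigenspace has dimension 5 - 4 = 1: the geometric multiplicity is 1.

Since 1 < 2, A is not diagonalizable.

algebraic multiplicity 2, geometric multiplicity 1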